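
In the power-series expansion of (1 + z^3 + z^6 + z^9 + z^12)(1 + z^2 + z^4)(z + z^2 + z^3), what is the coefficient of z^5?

(1 + z^3 + z^6 + z^9 + z^12) has coefficients 1,0,0,1,0,0 for degrees 0…5.
(1 + z^2 + z^4) has coefficients 1,0,1,0,1,0 for degrees 0…5.
Finally multiplying by (z + z^2 + z^3), the product of all factors after the first has coefficients 0,1,1,2,1,2 for degrees 0…5.
[z^5] = 1·2 + 1·1 = 3.

3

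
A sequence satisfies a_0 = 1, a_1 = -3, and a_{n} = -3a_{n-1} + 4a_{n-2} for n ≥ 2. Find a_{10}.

838861

The ordinary generating function has denominator 1 + 3t - 4t^2.
Iterating the recurrence: a_0,…,a_{10} = 1, -3, 13, -51, 205, -819, 3277, -13107, 52429, -209715, 838861.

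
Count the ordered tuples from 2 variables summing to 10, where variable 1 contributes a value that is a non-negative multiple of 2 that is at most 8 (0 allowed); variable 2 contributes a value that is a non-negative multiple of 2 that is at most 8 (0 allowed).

The generating function for the choices is (1 + t² + t⁴ + t⁶ + t⁸)·(1 + t² + t⁴ + t⁶ + t⁸); the count is [t¹⁰].
(1 + t² + t⁴ + t⁶ + t⁸) has coefficients 1,0,1,0,1,0,1,0,1 for degrees 0…8.
(1 + t² + t⁴ + t⁶ + t⁸) has coefficients 1,0,1,0,1,0,1,0,1,0,0 for degrees 0…10.
[t¹⁰] = 1·0 + 1·1 + 1·1 + 1·1 + 1·1 = 4.

4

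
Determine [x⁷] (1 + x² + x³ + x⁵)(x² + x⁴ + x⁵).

3

(1 + x² + x³ + x⁵) has coefficients 1,0,1,1,0,1 for degrees 0…5.
(x² + x⁴ + x⁵) has coefficients 0,0,1,0,1,1,0,0 for degrees 0…7.
[x⁷] = 1·0 + 1·1 + 1·1 + 1·1 = 3.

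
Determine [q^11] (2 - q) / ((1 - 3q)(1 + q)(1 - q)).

Partial fractions give a closed form: a_n = (15/8)·3^n + (3/8)·(-1)^n + (-1/4)·1^n.
At n = 11: a_11 = 332150.

332150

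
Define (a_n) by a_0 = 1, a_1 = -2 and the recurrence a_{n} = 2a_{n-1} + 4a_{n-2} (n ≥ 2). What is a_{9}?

-6656

The ordinary generating function has denominator 1 - 2q - 4q^2.
Iterating the recurrence: a_0,…,a_{9} = 1, -2, 0, -8, -16, -64, -192, -640, -2048, -6656.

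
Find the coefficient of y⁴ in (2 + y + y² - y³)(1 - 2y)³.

10

(2 + y + y² - y³) has coefficients 2,1,1,-1 for degrees 0…3.
(1 - 2y)³ has coefficients 1,-6,12,-8,0 for degrees 0…4.
[y⁴] = 2·0 + 1·(-8) + 1·12 − 1·(-6) = 10.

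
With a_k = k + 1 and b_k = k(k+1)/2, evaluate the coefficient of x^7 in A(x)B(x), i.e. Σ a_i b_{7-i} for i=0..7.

210

Write out a_i and b_{7-i} for i = 0,…,7 and sum the products.
Σ = 1·28 + 2·21 + 3·15 + 4·10 + 5·6 + 6·3 + 7·1 + 8·0 = 210.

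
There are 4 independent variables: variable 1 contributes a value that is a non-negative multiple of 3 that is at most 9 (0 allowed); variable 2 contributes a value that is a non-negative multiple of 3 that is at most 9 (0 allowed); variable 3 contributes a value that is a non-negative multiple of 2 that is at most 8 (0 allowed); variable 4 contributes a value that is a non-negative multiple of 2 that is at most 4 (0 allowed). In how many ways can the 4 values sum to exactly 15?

16

The generating function for the choices is (1 + z³ + z⁶ + z⁹)·(1 + z³ + z⁶ + z⁹)·(1 + z² + z⁴ + z⁶ + z⁸)·(1 + z² + z⁴); the count is [z¹⁵].
(1 + z³ + z⁶ + z⁹) has coefficients 1,0,0,1,0,0,1,0,0,1 for degrees 0…9.
(1 + z³ + z⁶ + z⁹) has coefficients 1,0,0,1,0,0,1,0,0,1,0,0,0,0,0,0 for degrees 0…15.
Multiplying by (1 + z² + z⁴ + z⁶ + z⁸) gives running coefficients 1,0,1,1,1,1,2,1,2,2,1,2,1,1,1,1 for degrees 0…15.
Finally multiplying by (1 + z² + z⁴), the product of all factors after the first has coefficients 1,0,2,1,3,2,4,3,5,4,5,5,4,5,3,4 for degrees 0…15.
[z¹⁵] = 1·4 + 1·4 + 1·4 + 1·4 = 16.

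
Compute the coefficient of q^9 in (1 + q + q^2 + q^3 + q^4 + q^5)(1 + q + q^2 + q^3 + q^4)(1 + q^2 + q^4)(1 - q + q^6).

(1 + q + q^2 + q^3 + q^4 + q^5) has coefficients 1,1,1,1,1,1 for degrees 0…5.
(1 + q + q^2 + q^3 + q^4) has coefficients 1,1,1,1,1,0,0,0,0,0 for degrees 0…9.
Multiplying by (1 + q^2 + q^4) gives running coefficients 1,1,2,2,3,2,2,1,1,0 for degrees 0…9.
Finally multiplying by (1 - q + q^6), the product of all factors after the first has coefficients 1,0,1,0,1,-1,1,0,2,1 for degrees 0…9.
[q^9] = 1·1 + 1·2 + 1·0 + 1·1 + 1·(-1) + 1·1 = 4.

4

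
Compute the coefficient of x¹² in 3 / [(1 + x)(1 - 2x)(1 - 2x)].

109227

The denominator gives the recurrence a_n = 3a_(n−1) − 4a_(n−3) for n ≥ 3; the numerator fixes a_0 = 3, a_1 = 9, a_2 = 27.
Iterating: 3, 9, 27, 69, 171, 405, 939, 2133, 4779, 10581, 23211, 50517, 109227, so a_12 = 109227.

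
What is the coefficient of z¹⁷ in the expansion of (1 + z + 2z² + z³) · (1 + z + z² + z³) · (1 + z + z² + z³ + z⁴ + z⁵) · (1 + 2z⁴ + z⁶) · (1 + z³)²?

(1 + z + 2z² + z³) has coefficients 1,1,2,1 for degrees 0…3.
(1 + z + z² + z³) has coefficients 1,1,1,1,0,0,0,0,0,0,0,0,0,0,0,0,0,0 for degrees 0…17.
Multiplying by (1 + z + z² + z³ + z⁴ + z⁵) gives running coefficients 1,2,3,4,4,4,3,2,1,0,0,0,0,0,0,0,0,0 for degrees 0…17.
Multiplying by (1 + 2z⁴ + z⁶) gives running coefficients 1,2,3,4,6,8,10,12,12,12,10,8,5,2,1,0,0,0 for degrees 0…17.
Finally multiplying by (1 + z³)², the product of all factors after the first has coefficients 1,2,3,6,10,14,19,26,31,36,40,40,39,34,29,22,14,10 for degrees 0…17.
[z¹⁷] = 1·10 + 1·14 + 2·22 + 1·29 = 97.

97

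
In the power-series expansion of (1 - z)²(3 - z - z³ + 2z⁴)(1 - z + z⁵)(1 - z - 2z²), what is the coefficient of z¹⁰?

-5

(1 - z)² has coefficients 1,-2,1 for degrees 0…2.
(3 - z - z³ + 2z⁴) has coefficients 3,-1,0,-1,2,0,0,0,0,0,0 for degrees 0…10.
Multiplying by (1 - z + z⁵) gives running coefficients 3,-4,1,-1,3,1,-1,0,-1,2,0 for degrees 0…10.
Finally multiplying by (1 - z - 2z²), the product of all factors after the first has coefficients 3,-7,-1,6,2,0,-8,-1,1,3,0 for degrees 0…10.
[z¹⁰] = 1·0 − 2·3 + 1·1 = -5.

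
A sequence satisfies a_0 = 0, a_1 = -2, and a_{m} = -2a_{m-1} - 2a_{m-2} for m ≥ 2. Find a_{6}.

The ordinary generating function has denominator 1 + 2x + 2x^2.
Iterating the recurrence: a_0,…,a_{6} = 0, -2, 4, -4, 0, 8, -16.

-16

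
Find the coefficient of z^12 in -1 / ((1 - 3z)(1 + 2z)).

-320503

The denominator gives the recurrence a_n = a_(n−1) + 6a_(n−2) for n ≥ 2; the numerator fixes a_0 = -1, a_1 = -1.
Iterating: -1, -1, -7, -13, -55, -133, -463, -1261, -4039, -11605, -35839, -105469, -320503, so a_12 = -320503.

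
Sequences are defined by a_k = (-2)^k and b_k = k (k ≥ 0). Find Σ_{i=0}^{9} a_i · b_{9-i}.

117

This is [x^9] in the product of the two ordinary generating functions.
Σ = 1·9 − 2·8 + 4·7 − 8·6 + 16·5 − 32·4 + 64·3 − 128·2 + 256·1 − 512·0 = 117.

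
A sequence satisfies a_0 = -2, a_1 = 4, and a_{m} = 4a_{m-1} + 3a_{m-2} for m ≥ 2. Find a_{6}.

5146

The ordinary generating function has denominator 1 - 4q - 3q^2.
Iterating the recurrence: a_0,…,a_{6} = -2, 4, 10, 52, 238, 1108, 5146.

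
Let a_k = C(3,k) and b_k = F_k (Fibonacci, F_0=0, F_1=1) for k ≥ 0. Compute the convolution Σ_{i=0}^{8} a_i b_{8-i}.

89

Write out a_i and b_{8-i} for i = 0,…,8 and sum the products.
Σ = 1·21 + 3·13 + 3·8 + 1·5 + 0·3 + 0·2 + 0·1 + 0·1 + 0·0 = 89.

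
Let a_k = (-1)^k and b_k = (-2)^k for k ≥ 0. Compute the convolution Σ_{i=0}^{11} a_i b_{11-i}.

The convolution is the x^11 coefficient of A(x)B(x).
Σ = 1·(-2048) − 1·1024 + 1·(-512) − 1·256 + 1·(-128) − 1·64 + 1·(-32) − 1·16 + 1·(-8) − 1·4 + 1·(-2) − 1·1 = -4095.

-4095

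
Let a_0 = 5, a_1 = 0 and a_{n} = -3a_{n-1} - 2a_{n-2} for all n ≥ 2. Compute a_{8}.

-1270

The ordinary generating function has denominator 1 + 3y + 2y^2.
Iterating the recurrence: a_0,…,a_{8} = 5, 0, -10, 30, -70, 150, -310, 630, -1270.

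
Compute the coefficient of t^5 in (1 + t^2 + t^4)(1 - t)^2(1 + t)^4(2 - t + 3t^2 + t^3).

(1 + t^2 + t^4) has coefficients 1,0,1,0,1 for degrees 0…4.
(1 - t)^2 has coefficients 1,-2,1,0,0,0 for degrees 0…5.
Multiplying by (1 + t)^4 gives running coefficients 1,2,-1,-4,-1,2 for degrees 0…5.
Finally multiplying by (2 - t + 3t^2 + t^3), the product of all factors after the first has coefficients 2,3,-1,0,1,-8 for degrees 0…5.
[t^5] = 1·(-8) + 1·0 + 1·3 = -5.

-5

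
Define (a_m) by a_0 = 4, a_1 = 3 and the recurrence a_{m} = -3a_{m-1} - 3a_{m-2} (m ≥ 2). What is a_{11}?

-3645

The ordinary generating function has denominator 1 + 3z + 3z^2.
Iterating the recurrence: a_0,…,a_{11} = 4, 3, -21, 54, -99, 135, -108, -81, 567, -1458, 2673, -3645.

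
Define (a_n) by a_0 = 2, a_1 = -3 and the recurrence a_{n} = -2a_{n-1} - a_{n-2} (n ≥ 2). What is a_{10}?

The ordinary generating function has denominator 1 + 2x + x^2.
Iterating the recurrence: a_0,…,a_{10} = 2, -3, 4, -5, 6, -7, 8, -9, 10, -11, 12.

12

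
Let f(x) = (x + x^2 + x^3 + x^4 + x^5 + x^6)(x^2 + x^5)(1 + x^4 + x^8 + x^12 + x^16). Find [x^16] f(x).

(x + x^2 + x^3 + x^4 + x^5 + x^6) has coefficients 0,1,1,1,1,1,1 for degrees 0…6.
(x^2 + x^5) has coefficients 0,0,1,0,0,1,0,0,0,0,0,0,0,0,0,0,0 for degrees 0…16.
Finally multiplying by (1 + x^4 + x^8 + x^12 + x^16), the product of all factors after the first has coefficients 0,0,1,0,0,1,1,0,0,1,1,0,0,1,1,0,0 for degrees 0…16.
[x^16] = 1·0 + 1·1 + 1·1 + 1·0 + 1·0 + 1·1 = 3.

3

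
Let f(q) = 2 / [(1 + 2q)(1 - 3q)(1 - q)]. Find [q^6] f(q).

1346

Partial fractions give a closed form: a_n = (8/15)·(-2)^n + (9/5)·3^n + (-1/3)·1^n.
At n = 6: a_6 = 1346.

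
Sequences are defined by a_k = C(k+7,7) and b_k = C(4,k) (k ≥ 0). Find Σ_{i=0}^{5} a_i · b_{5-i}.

2984

This is [x^5] in the product of the two ordinary generating functions.
Σ = 1·0 + 8·1 + 36·4 + 120·6 + 330·4 + 792·1 = 2984.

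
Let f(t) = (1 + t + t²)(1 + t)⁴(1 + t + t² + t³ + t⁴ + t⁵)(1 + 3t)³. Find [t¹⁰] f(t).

(1 + t + t²) has coefficients 1,1,1 for degrees 0…2.
(1 + t)⁴ has coefficients 1,4,6,4,1,0,0,0,0,0,0 for degrees 0…10.
Multiplying by (1 + t + t² + t³ + t⁴ + t⁵) gives running coefficients 1,5,11,15,16,16,15,11,5,1,0 for degrees 0…10.
Finally multiplying by (1 + 3t)³, the product of all factors after the first has coefficients 1,14,83,276,583,862,996,1010,941,748,441 for degrees 0…10.
[t¹⁰] = 1·441 + 1·748 + 1·941 = 2130.

2130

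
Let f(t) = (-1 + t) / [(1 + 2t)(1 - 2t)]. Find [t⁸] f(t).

The denominator gives the recurrence a_n = 4a_(n−2) for n ≥ 2; the numerator fixes a_0 = -1, a_1 = 1.
Iterating: -1, 1, -4, 4, -16, 16, -64, 64, -256, so a_8 = -256.

-256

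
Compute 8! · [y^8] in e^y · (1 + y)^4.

The EGF product rule gives c_8 = Σ_{k_1+k_2=8} C(8; k_1,k_2) · ∏ g_i(k_i), where e^y gives (1)^k; (1+y)^4 gives the falling factorial (4)_k.
g_1(k) for k = 0…8: 1, 1, 1, 1, 1, 1, 1, 1, 1.
g_2(k) for k = 0…8: 1, 4, 12, 24, 24, 0, 0, 0, 0.
c_8 = Σ_k C(8,k)·g_1(k)·g_2(8−k) = 70·1·24 + 56·1·24 + 28·1·12 + 8·1·4 + 1·1·1 = 1680 + 1344 + 336 + 32 + 1 = 3393.

3393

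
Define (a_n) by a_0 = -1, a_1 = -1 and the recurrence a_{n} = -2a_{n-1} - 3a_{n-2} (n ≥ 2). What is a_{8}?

95

The ordinary generating function has denominator 1 + 2x + 3x^2.
Iterating the recurrence: a_0,…,a_{8} = -1, -1, 5, -7, -1, 23, -43, 17, 95.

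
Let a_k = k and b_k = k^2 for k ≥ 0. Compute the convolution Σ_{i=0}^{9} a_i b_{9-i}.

540

This is [x^9] in the product of the two ordinary generating functions.
Σ = 0·81 + 1·64 + 2·49 + 3·36 + 4·25 + 5·16 + 6·9 + 7·4 + 8·1 + 9·0 = 540.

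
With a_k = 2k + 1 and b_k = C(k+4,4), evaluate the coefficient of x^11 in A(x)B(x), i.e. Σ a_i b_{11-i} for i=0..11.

The convolution is the x^11 coefficient of A(x)B(x).
Σ = 1·1365 + 3·1001 + 5·715 + 7·495 + 9·330 + 11·210 + 13·126 + 15·70 + 17·35 + 19·15 + 21·5 + 23·1 = 20384.

20384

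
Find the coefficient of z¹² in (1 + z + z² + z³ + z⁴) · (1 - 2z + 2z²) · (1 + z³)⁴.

17

(1 + z + z² + z³ + z⁴) has coefficients 1,1,1,1,1 for degrees 0…4.
(1 - 2z + 2z²) has coefficients 1,-2,2,0,0,0,0,0,0,0,0,0,0 for degrees 0…12.
Finally multiplying by (1 + z³)⁴, the product of all factors after the first has coefficients 1,-2,2,4,-8,8,6,-12,12,4,-8,8,1 for degrees 0…12.
[z¹²] = 1·1 + 1·8 + 1·(-8) + 1·4 + 1·12 = 17.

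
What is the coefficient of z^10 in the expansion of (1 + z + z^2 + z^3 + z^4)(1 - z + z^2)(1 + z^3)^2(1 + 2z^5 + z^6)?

(1 + z + z^2 + z^3 + z^4) has coefficients 1,1,1,1,1 for degrees 0…4.
(1 - z + z^2) has coefficients 1,-1,1,0,0,0,0,0,0,0,0 for degrees 0…10.
Multiplying by (1 + z^3)^2 gives running coefficients 1,-1,1,2,-2,2,1,-1,1,0,0 for degrees 0…10.
Finally multiplying by (1 + 2z^5 + z^6), the product of all factors after the first has coefficients 1,-1,1,2,-2,4,0,0,6,-2,2 for degrees 0…10.
[z^10] = 1·2 + 1·(-2) + 1·6 + 1·0 + 1·0 = 6.

6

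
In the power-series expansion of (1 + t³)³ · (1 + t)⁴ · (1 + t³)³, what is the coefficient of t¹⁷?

(1 + t³)³ has coefficients 1,0,0,3,0,0,3,0,0,1 for degrees 0…9.
(1 + t)⁴ has coefficients 1,4,6,4,1,0,0,0,0,0,0,0,0,0,0,0,0,0 for degrees 0…17.
Finally multiplying by (1 + t³)³, the product of all factors after the first has coefficients 1,4,6,7,13,18,15,15,18,13,7,6,4,1,0,0,0,0 for degrees 0…17.
[t¹⁷] = 1·0 + 3·0 + 3·6 + 1·18 = 36.

36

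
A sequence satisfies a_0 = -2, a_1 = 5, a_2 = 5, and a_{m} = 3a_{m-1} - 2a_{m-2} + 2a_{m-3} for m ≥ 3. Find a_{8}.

279

The ordinary generating function has denominator 1 - 3y + 2y^2 - 2y^3.
Iterating the recurrence: a_0,…,a_{8} = -2, 5, 5, 1, 3, 17, 47, 113, 279.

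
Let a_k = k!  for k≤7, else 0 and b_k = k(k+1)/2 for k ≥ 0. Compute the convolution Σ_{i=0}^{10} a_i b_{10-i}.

Write out a_i and b_{10-i} for i = 0,…,10 and sum the products.
Σ = 1·55 + 1·45 + 2·36 + 6·28 + 24·21 + 120·15 + 720·10 + 5040·6 + 0·3 + 0·1 + 0·0 = 40084.

40084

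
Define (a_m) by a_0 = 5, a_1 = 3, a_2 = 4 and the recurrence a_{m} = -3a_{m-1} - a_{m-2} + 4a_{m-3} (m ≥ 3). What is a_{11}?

The ordinary generating function has denominator 1 + 3q + q^2 - 4q^3.
Iterating the recurrence: a_0,…,a_{11} = 5, 3, 4, 5, -7, 32, -69, 147, -244, 309, -95, -1000.

-1000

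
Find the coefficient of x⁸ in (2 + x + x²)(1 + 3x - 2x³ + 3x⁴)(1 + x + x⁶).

(2 + x + x²) has coefficients 2,1,1 for degrees 0…2.
(1 + 3x - 2x³ + 3x⁴) has coefficients 1,3,0,-2,3,0,0,0,0 for degrees 0…8.
Finally multiplying by (1 + x + x⁶), the product of all factors after the first has coefficients 1,4,3,-2,1,3,1,3,0 for degrees 0…8.
[x⁸] = 2·0 + 1·3 + 1·1 = 4.

4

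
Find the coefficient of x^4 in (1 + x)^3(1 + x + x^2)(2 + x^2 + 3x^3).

(1 + x)^3 has coefficients 1,3,3,1 for degrees 0…3.
(1 + x + x^2) has coefficients 1,1,1,0,0 for degrees 0…4.
Finally multiplying by (2 + x^2 + 3x^3), the product of all factors after the first has coefficients 2,2,3,4,4 for degrees 0…4.
[x^4] = 1·4 + 3·4 + 3·3 + 1·2 = 27.

27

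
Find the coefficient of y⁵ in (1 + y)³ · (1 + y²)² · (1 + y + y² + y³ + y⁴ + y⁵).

(1 + y)³ has coefficients 1,3,3,1 for degrees 0…3.
(1 + y²)² has coefficients 1,0,2,0,1,0 for degrees 0…5.
Finally multiplying by (1 + y + y² + y³ + y⁴ + y⁵), the product of all factors after the first has coefficients 1,1,3,3,4,4 for degrees 0…5.
[y⁵] = 1·4 + 3·4 + 3·3 + 1·3 = 28.

28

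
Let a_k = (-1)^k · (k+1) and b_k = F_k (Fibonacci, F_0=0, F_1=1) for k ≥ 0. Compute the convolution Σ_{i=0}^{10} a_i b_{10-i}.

Write out a_i and b_{10-i} for i = 0,…,10 and sum the products.
Σ = 1·55 − 2·34 + 3·21 − 4·13 + 5·8 − 6·5 + 7·3 − 8·2 + 9·1 − 10·1 + 11·0 = 12.

12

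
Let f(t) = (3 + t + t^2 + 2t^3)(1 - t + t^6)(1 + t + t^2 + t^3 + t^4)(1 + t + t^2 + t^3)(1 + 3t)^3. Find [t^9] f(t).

(3 + t + t^2 + 2t^3) has coefficients 3,1,1,2 for degrees 0…3.
(1 - t + t^6) has coefficients 1,-1,0,0,0,0,1,0,0,0 for degrees 0…9.
Multiplying by (1 + t + t^2 + t^3 + t^4) gives running coefficients 1,0,0,0,0,-1,1,1,1,1 for degrees 0…9.
Multiplying by (1 + t + t^2 + t^3) gives running coefficients 1,1,1,1,0,-1,0,1,2,4 for degrees 0…9.
Finally multiplying by (1 + 3t)^3, the product of all factors after the first has coefficients 1,10,37,64,63,53,18,-26,-16,49 for degrees 0…9.
[t^9] = 3·49 + 1·(-16) + 1·(-26) + 2·18 = 141.

141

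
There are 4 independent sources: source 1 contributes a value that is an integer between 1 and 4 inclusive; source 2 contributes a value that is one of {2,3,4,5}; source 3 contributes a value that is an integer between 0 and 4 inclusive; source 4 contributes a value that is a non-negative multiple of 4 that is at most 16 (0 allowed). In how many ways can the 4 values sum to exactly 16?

20

The generating function for the choices is (t + t² + t³ + t⁴)·(t² + t³ + t⁴ + t⁵)·(1 + t + t² + t³ + t⁴)·(1 + t⁴ + t⁸ + t¹² + t¹⁶); the count is [t¹⁶].
(t + t² + t³ + t⁴) has coefficients 0,1,1,1,1 for degrees 0…4.
(t² + t³ + t⁴ + t⁵) has coefficients 0,0,1,1,1,1,0,0,0,0,0,0,0,0,0,0,0 for degrees 0…16.
Multiplying by (1 + t + t² + t³ + t⁴) gives running coefficients 0,0,1,2,3,4,4,3,2,1,0,0,0,0,0,0,0 for degrees 0…16.
Finally multiplying by (1 + t⁴ + t⁸ + t¹² + t¹⁶), the product of all factors after the first has coefficients 0,0,1,2,3,4,5,5,5,5,5,5,5,5,5,5,5 for degrees 0…16.
[t¹⁶] = 1·5 + 1·5 + 1·5 + 1·5 = 20.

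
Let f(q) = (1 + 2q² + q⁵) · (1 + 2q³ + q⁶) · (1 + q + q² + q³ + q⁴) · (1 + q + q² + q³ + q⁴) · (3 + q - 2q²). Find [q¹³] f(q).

(1 + 2q² + q⁵) has coefficients 1,0,2,0,0,1 for degrees 0…5.
(1 + 2q³ + q⁶) has coefficients 1,0,0,2,0,0,1,0,0,0,0,0,0,0 for degrees 0…13.
Multiplying by (1 + q + q² + q³ + q⁴) gives running coefficients 1,1,1,3,3,2,3,3,1,1,1,0,0,0 for degrees 0…13.
Multiplying by (1 + q + q² + q³ + q⁴) gives running coefficients 1,2,3,6,9,10,12,14,12,10,9,6,3,2 for degrees 0…13.
Finally multiplying by (3 + q - 2q²), the product of all factors after the first has coefficients 3,7,9,17,27,27,28,34,26,14,13,7,-3,-3 for degrees 0…13.
[q¹³] = 1·(-3) + 2·7 + 1·26 = 37.

37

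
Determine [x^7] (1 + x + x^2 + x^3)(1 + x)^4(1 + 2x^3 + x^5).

(1 + x + x^2 + x^3) has coefficients 1,1,1,1 for degrees 0…3.
(1 + x)^4 has coefficients 1,4,6,4,1,0,0,0 for degrees 0…7.
Finally multiplying by (1 + 2x^3 + x^5), the product of all factors after the first has coefficients 1,4,6,6,9,13,12,8 for degrees 0…7.
[x^7] = 1·8 + 1·12 + 1·13 + 1·9 = 42.

42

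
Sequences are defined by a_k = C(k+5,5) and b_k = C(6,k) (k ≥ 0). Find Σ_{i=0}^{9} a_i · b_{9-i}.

Write out a_i and b_{9-i} for i = 0,…,9 and sum the products.
Σ = 1·0 + 6·0 + 21·0 + 56·1 + 126·6 + 252·15 + 462·20 + 792·15 + 1287·6 + 2002·1 = 35436.

35436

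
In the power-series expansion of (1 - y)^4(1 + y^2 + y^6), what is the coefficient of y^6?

(1 - y)^4 has coefficients 1,-4,6,-4,1 for degrees 0…4.
(1 + y^2 + y^6) has coefficients 1,0,1,0,0,0,1 for degrees 0…6.
[y^6] = 1·1 − 4·0 + 6·0 − 4·0 + 1·1 = 2.

2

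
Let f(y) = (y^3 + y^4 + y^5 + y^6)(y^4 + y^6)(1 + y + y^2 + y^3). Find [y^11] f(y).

6

(y^3 + y^4 + y^5 + y^6) has coefficients 0,0,0,1,1,1,1 for degrees 0…6.
(y^4 + y^6) has coefficients 0,0,0,0,1,0,1,0,0,0,0,0 for degrees 0…11.
Finally multiplying by (1 + y + y^2 + y^3), the product of all factors after the first has coefficients 0,0,0,0,1,1,2,2,1,1,0,0 for degrees 0…11.
[y^11] = 1·1 + 1·2 + 1·2 + 1·1 = 6.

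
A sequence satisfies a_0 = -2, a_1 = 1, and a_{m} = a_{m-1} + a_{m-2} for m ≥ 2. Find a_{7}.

The ordinary generating function has denominator 1 - x - x^2.
Iterating the recurrence: a_0,…,a_{7} = -2, 1, -1, 0, -1, -1, -2, -3.

-3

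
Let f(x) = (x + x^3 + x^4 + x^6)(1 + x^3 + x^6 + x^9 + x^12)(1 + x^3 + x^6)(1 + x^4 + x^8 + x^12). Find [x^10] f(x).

9

(x + x^3 + x^4 + x^6) has coefficients 0,1,0,1,1,0,1 for degrees 0…6.
(1 + x^3 + x^6 + x^9 + x^12) has coefficients 1,0,0,1,0,0,1,0,0,1,0 for degrees 0…10.
Multiplying by (1 + x^3 + x^6) gives running coefficients 1,0,0,2,0,0,3,0,0,3,0 for degrees 0…10.
Finally multiplying by (1 + x^4 + x^8 + x^12), the product of all factors after the first has coefficients 1,0,0,2,1,0,3,2,1,3,3 for degrees 0…10.
[x^10] = 1·3 + 1·2 + 1·3 + 1·1 = 9.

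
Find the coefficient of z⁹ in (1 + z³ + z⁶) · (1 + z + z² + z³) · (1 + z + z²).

(1 + z³ + z⁶) has coefficients 1,0,0,1,0,0,1 for degrees 0…6.
(1 + z + z² + z³) has coefficients 1,1,1,1,0,0,0,0,0,0 for degrees 0…9.
Finally multiplying by (1 + z + z²), the product of all factors after the first has coefficients 1,2,3,3,2,1,0,0,0,0 for degrees 0…9.
[z⁹] = 1·0 + 1·0 + 1·3 = 3.

3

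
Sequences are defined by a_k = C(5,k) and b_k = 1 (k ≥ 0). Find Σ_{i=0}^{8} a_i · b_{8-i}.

32

This is [x^8] in the product of the two ordinary generating functions.
Σ = 1·1 + 5·1 + 10·1 + 10·1 + 5·1 + 1·1 + 0·1 + 0·1 + 0·1 = 32.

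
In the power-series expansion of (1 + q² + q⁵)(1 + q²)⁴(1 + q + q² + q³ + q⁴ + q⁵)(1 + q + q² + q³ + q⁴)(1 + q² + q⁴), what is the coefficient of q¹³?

422

(1 + q² + q⁵) has coefficients 1,0,1,0,0,1 for degrees 0…5.
(1 + q²)⁴ has coefficients 1,0,4,0,6,0,4,0,1,0,0,0,0,0 for degrees 0…13.
Multiplying by (1 + q + q² + q³ + q⁴ + q⁵) gives running coefficients 1,1,5,5,11,11,14,14,11,11,5,5,1,1 for degrees 0…13.
Multiplying by (1 + q + q² + q³ + q⁴) gives running coefficients 1,2,7,12,23,33,46,55,61,61,55,46,33,23 for degrees 0…13.
Finally multiplying by (1 + q² + q⁴), the product of all factors after the first has coefficients 1,2,8,14,31,47,76,100,130,149,162,162,149,130 for degrees 0…13.
[q¹³] = 1·130 + 1·162 + 1·130 = 422.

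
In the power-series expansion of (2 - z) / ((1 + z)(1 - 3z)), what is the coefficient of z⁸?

Partial fractions give a closed form: a_n = (3/4)·(-1)^n + (5/4)·3^n.
At n = 8: a_8 = 8202.

8202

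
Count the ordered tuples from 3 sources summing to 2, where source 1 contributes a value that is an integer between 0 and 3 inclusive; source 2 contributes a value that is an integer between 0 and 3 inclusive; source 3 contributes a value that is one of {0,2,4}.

4

The generating function for the choices is (1 + y + y^2 + y^3)·(1 + y + y^2 + y^3)·(1 + y^2 + y^4); the count is [y^2].
(1 + y + y^2 + y^3) has coefficients 1,1,1 for degrees 0…2.
(1 + y + y^2 + y^3) has coefficients 1,1,1 for degrees 0…2.
Finally multiplying by (1 + y^2 + y^4), the product of all factors after the first has coefficients 1,1,2 for degrees 0…2.
[y^2] = 1·2 + 1·1 + 1·1 = 4.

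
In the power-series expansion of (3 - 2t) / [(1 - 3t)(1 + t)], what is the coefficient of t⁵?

424

The denominator gives the recurrence a_n = 2a_(n−1) + 3a_(n−2) for n ≥ 3; the numerator fixes a_0 = 3, a_1 = 4, a_2 = 17.
Iterating: 3, 4, 17, 46, 143, 424, so a_5 = 424.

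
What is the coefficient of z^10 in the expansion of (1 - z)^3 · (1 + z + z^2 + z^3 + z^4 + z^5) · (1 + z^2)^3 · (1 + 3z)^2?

(1 - z)^3 has coefficients 1,-3,3,-1 for degrees 0…3.
(1 + z + z^2 + z^3 + z^4 + z^5) has coefficients 1,1,1,1,1,1,0,0,0,0,0 for degrees 0…10.
Multiplying by (1 + z^2)^3 gives running coefficients 1,1,4,4,7,7,7,7,4,4,1 for degrees 0…10.
Finally multiplying by (1 + 3z)^2, the product of all factors after the first has coefficients 1,7,19,37,67,85,112,112,109,91,61 for degrees 0…10.
[z^10] = 1·61 − 3·91 + 3·109 − 1·112 = 3.

3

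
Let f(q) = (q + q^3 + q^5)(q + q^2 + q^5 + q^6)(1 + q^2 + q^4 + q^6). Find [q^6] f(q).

(q + q^3 + q^5) has coefficients 0,1,0,1,0,1 for degrees 0…5.
(q + q^2 + q^5 + q^6) has coefficients 0,1,1,0,0,1,1 for degrees 0…6.
Finally multiplying by (1 + q^2 + q^4 + q^6), the product of all factors after the first has coefficients 0,1,1,1,1,2,2 for degrees 0…6.
[q^6] = 1·2 + 1·1 + 1·1 = 4.

4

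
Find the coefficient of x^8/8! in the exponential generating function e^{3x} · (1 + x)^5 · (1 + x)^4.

68458041

The EGF product rule gives c_8 = Σ_{k_1+k_2+k_3=8} C(8; k_1,k_2,k_3) · ∏ g_i(k_i), where e^{3x} gives (3)^k; (1+x)^5 gives the falling factorial (5)_k; (1+x)^4 gives the falling factorial (4)_k.
g_1(k) for k = 0…8: 1, 3, 9, 27, 81, 243, 729, 2187, 6561.
g_2(k) for k = 0…8: 1, 5, 20, 60, 120, 120, 0, 0, 0.
g_3(k) for k = 0…8: 1, 4, 12, 24, 24, 0, 0, 0, 0.
First combine the last two factors: h(k) = Σ_j C(k,j)·g_2(j)·g_3(k−j) for k = 0…8: 1, 9, 72, 504, 3024, 15120, 60480, 181440, 362880.
c_8 = Σ_k C(8,k)·g_1(k)·h(8−k) = 1·1·362880 + 8·3·181440 + 28·9·60480 + 56·27·15120 + 70·81·3024 + 56·243·504 + 28·729·72 + 8·2187·9 + 1·6561·1 = 362880 + 4354560 + 15240960 + 22861440 + 17146080 + 6858432 + 1469664 + 157464 + 6561 = 68458041.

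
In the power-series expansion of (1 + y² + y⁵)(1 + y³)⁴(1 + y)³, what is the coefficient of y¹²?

(1 + y² + y⁵) has coefficients 1,0,1,0,0,1 for degrees 0…5.
(1 + y³)⁴ has coefficients 1,0,0,4,0,0,6,0,0,4,0,0,1 for degrees 0…12.
Finally multiplying by (1 + y)³, the product of all factors after the first has coefficients 1,3,3,5,12,12,10,18,18,10,12,12,5 for degrees 0…12.
[y¹²] = 1·5 + 1·12 + 1·18 = 35.

35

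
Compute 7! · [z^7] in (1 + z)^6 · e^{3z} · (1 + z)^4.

16811847

The EGF product rule gives c_7 = Σ_{k_1+k_2+k_3=7} C(7; k_1,k_2,k_3) · ∏ g_i(k_i), where (1+z)^6 gives the falling factorial (6)_k; e^{3z} gives (3)^k; (1+z)^4 gives the falling factorial (4)_k.
g_1(k) for k = 0…7: 1, 6, 30, 120, 360, 720, 720, 0.
g_2(k) for k = 0…7: 1, 3, 9, 27, 81, 243, 729, 2187.
g_3(k) for k = 0…7: 1, 4, 12, 24, 24, 0, 0, 0.
First combine the last two factors: h(k) = Σ_j C(k,j)·g_2(j)·g_3(k−j) for k = 0…7: 1, 7, 45, 267, 1473, 7623, 37341, 174555.
c_7 = Σ_k C(7,k)·g_1(k)·h(7−k) = 1·1·174555 + 7·6·37341 + 21·30·7623 + 35·120·1473 + 35·360·267 + 21·720·45 + 7·720·7 = 174555 + 1568322 + 4802490 + 6186600 + 3364200 + 680400 + 35280 = 16811847.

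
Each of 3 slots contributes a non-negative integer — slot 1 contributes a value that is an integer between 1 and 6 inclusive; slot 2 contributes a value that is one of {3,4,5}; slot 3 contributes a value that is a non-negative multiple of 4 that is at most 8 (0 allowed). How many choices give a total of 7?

The generating function for the choices is (y + y² + y³ + y⁴ + y⁵ + y⁶)·(y³ + y⁴ + y⁵)·(1 + y⁴ + y⁸); the count is [y⁷].
(y + y² + y³ + y⁴ + y⁵ + y⁶) has coefficients 0,1,1,1,1,1,1 for degrees 0…6.
(y³ + y⁴ + y⁵) has coefficients 0,0,0,1,1,1,0,0 for degrees 0…7.
Finally multiplying by (1 + y⁴ + y⁸), the product of all factors after the first has coefficients 0,0,0,1,1,1,0,1 for degrees 0…7.
[y⁷] = 1·0 + 1·1 + 1·1 + 1·1 + 1·0 + 1·0 = 3.

3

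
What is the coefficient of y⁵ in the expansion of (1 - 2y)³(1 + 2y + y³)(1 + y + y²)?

7

(1 - 2y)³ has coefficients 1,-6,12,-8 for degrees 0…3.
(1 + 2y + y³) has coefficients 1,2,0,1,0,0 for degrees 0…5.
Finally multiplying by (1 + y + y²), the product of all factors after the first has coefficients 1,3,3,3,1,1 for degrees 0…5.
[y⁵] = 1·1 − 6·1 + 12·3 − 8·3 = 7.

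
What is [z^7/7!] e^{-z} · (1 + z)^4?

-225

The EGF product rule gives c_7 = Σ_{k_1+k_2=7} C(7; k_1,k_2) · ∏ g_i(k_i), where e^{-z} gives (-1)^k; (1+z)^4 gives the falling factorial (4)_k.
g_1(k) for k = 0…7: 1, -1, 1, -1, 1, -1, 1, -1.
g_2(k) for k = 0…7: 1, 4, 12, 24, 24, 0, 0, 0.
c_7 = Σ_k C(7,k)·g_1(k)·g_2(7−k) = 35·(-1)·24 + 35·1·24 + 21·(-1)·12 + 7·1·4 + 1·(-1)·1 = −840 + 840 − 252 + 28 − 1 = -225.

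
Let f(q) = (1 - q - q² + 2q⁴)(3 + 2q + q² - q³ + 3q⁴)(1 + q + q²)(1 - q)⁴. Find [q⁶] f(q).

(1 - q - q² + 2q⁴) has coefficients 1,-1,-1,0,2 for degrees 0…4.
(3 + 2q + q² - q³ + 3q⁴) has coefficients 3,2,1,-1,3,0,0 for degrees 0…6.
Multiplying by (1 + q + q²) gives running coefficients 3,5,6,2,3,2,3 for degrees 0…6.
Finally multiplying by (1 - q)⁴, the product of all factors after the first has coefficients 3,-7,4,-4,14,-17,11 for degrees 0…6.
[q⁶] = 1·11 − 1·(-17) − 1·14 + 2·4 = 22.

22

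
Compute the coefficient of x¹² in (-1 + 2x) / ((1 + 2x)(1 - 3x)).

-109565

The denominator gives the recurrence a_n = a_(n−1) + 6a_(n−2) for n ≥ 3; the numerator fixes a_0 = -1, a_1 = 1, a_2 = -5.
Iterating: -1, 1, -5, 1, -29, -23, -197, -335, -1517, -3527, -12629, -33791, -109565, so a_12 = -109565.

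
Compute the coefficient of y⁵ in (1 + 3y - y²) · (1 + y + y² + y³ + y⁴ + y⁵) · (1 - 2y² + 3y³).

6

(1 + 3y - y²) has coefficients 1,3,-1 for degrees 0…2.
(1 + y + y² + y³ + y⁴ + y⁵) has coefficients 1,1,1,1,1,1 for degrees 0…5.
Finally multiplying by (1 - 2y² + 3y³), the product of all factors after the first has coefficients 1,1,-1,2,2,2 for degrees 0…5.
[y⁵] = 1·2 + 3·2 − 1·2 = 6.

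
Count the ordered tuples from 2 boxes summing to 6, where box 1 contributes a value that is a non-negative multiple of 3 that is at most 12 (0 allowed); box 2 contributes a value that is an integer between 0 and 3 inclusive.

The generating function for the choices is (1 + z³ + z⁶ + z⁹ + z¹²)·(1 + z + z² + z³); the count is [z⁶].
(1 + z³ + z⁶ + z⁹ + z¹²) has coefficients 1,0,0,1,0,0,1 for degrees 0…6.
(1 + z + z² + z³) has coefficients 1,1,1,1,0,0,0 for degrees 0…6.
[z⁶] = 1·0 + 1·1 + 1·1 = 2.

2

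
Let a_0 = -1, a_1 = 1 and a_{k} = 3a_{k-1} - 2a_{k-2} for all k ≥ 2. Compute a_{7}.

253

The ordinary generating function has denominator 1 - 3y + 2y^2.
Iterating the recurrence: a_0,…,a_{7} = -1, 1, 5, 13, 29, 61, 125, 253.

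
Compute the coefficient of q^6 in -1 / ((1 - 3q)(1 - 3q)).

-5103

The denominator gives the recurrence a_n = 6a_(n−1) − 9a_(n−2) for n ≥ 2; the numerator fixes a_0 = -1, a_1 = -6.
Iterating: -1, -6, -27, -108, -405, -1458, -5103, so a_6 = -5103.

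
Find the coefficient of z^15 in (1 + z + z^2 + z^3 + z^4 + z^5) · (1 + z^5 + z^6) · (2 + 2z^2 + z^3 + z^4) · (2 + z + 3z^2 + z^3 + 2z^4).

51

(1 + z + z^2 + z^3 + z^4 + z^5) has coefficients 1,1,1,1,1,1 for degrees 0…5.
(1 + z^5 + z^6) has coefficients 1,0,0,0,0,1,1,0,0,0,0,0,0,0,0,0 for degrees 0…15.
Multiplying by (2 + 2z^2 + z^3 + z^4) gives running coefficients 2,0,2,1,1,2,2,2,3,2,1,0,0,0,0,0 for degrees 0…15.
Finally multiplying by (2 + z + 3z^2 + z^3 + 2z^4), the product of all factors after the first has coefficients 4,2,10,6,13,10,14,15,18,19,19,14,11,5,2,0 for degrees 0…15.
[z^15] = 1·0 + 1·2 + 1·5 + 1·11 + 1·14 + 1·19 = 51.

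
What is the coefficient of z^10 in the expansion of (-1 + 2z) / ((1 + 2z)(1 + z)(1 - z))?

Partial fractions give a closed form: a_n = (-8/3)·(-2)^n + (3/2)·(-1)^n + (1/6)·1^n.
At n = 10: a_10 = -2729.

-2729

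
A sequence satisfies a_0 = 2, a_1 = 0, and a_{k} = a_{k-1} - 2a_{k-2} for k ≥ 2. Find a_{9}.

The ordinary generating function has denominator 1 - x + 2x^2.
Iterating the recurrence: a_0,…,a_{9} = 2, 0, -4, -4, 4, 12, 4, -20, -28, 12.

12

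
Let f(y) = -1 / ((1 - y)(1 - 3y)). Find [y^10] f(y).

-88573

The denominator gives the recurrence a_n = 4a_(n−1) − 3a_(n−2) for n ≥ 2; the numerator fixes a_0 = -1, a_1 = -4.
Iterating: -1, -4, -13, -40, -121, -364, -1093, -3280, -9841, -29524, -88573, so a_10 = -88573.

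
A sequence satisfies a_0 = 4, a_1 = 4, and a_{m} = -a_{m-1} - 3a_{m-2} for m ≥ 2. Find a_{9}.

The ordinary generating function has denominator 1 + t + 3t^2.
Iterating the recurrence: a_0,…,a_{9} = 4, 4, -16, 4, 44, -56, -76, 244, -16, -716.

-716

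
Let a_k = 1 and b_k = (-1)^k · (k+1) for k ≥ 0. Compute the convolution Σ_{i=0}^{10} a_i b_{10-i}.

6

The convolution is the t^10 coefficient of A(t)B(t).
Σ = 1·11 + 1·(-10) + 1·9 + 1·(-8) + 1·7 + 1·(-6) + 1·5 + 1·(-4) + 1·3 + 1·(-2) + 1·1 = 6.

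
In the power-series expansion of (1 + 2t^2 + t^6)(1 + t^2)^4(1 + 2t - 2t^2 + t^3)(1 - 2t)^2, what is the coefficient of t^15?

(1 + 2t^2 + t^6) has coefficients 1,0,2,0,0,0,1 for degrees 0…6.
(1 + t^2)^4 has coefficients 1,0,4,0,6,0,4,0,1,0,0,0,0,0,0,0 for degrees 0…15.
Multiplying by (1 + 2t - 2t^2 + t^3) gives running coefficients 1,2,2,9,-2,16,-8,14,-7,6,-2,1,0,0,0,0 for degrees 0…15.
Finally multiplying by (1 - 2t)^2, the product of all factors after the first has coefficients 1,-2,-2,9,-30,60,-80,110,-95,90,-54,33,-12,4,0,0 for degrees 0…15.
[t^15] = 1·0 + 2·4 + 1·90 = 98.

98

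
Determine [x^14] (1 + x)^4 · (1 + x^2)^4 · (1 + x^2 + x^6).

32

(1 + x)^4 has coefficients 1,4,6,4,1 for degrees 0…4.
(1 + x^2)^4 has coefficients 1,0,4,0,6,0,4,0,1,0,0,0,0,0,0 for degrees 0…14.
Finally multiplying by (1 + x^2 + x^6), the product of all factors after the first has coefficients 1,0,5,0,10,0,11,0,9,0,7,0,4,0,1 for degrees 0…14.
[x^14] = 1·1 + 4·0 + 6·4 + 4·0 + 1·7 = 32.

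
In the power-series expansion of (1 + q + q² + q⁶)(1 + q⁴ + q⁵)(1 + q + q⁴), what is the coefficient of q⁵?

(1 + q + q² + q⁶) has coefficients 1,1,1,0,0,0 for degrees 0…5.
(1 + q⁴ + q⁵) has coefficients 1,0,0,0,1,1 for degrees 0…5.
Finally multiplying by (1 + q + q⁴), the product of all factors after the first has coefficients 1,1,0,0,2,2 for degrees 0…5.
[q⁵] = 1·2 + 1·2 + 1·0 = 4.

4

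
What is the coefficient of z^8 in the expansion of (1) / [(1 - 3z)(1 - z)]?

The denominator gives the recurrence a_n = 4a_(n−1) − 3a_(n−2) for n ≥ 3; the numerator fixes a_0 = 1, a_1 = 4, a_2 = 13.
Iterating: 1, 4, 13, 40, 121, 364, 1093, 3280, 9841, so a_8 = 9841.

9841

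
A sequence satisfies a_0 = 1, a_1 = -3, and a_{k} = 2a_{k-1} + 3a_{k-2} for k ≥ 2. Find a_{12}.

-265719

The ordinary generating function has denominator 1 - 2y - 3y^2.
Iterating the recurrence: a_0,…,a_{12} = 1, -3, -3, -15, -39, -123, -363, -1095, -3279, -9843, -29523, -88575, -265719.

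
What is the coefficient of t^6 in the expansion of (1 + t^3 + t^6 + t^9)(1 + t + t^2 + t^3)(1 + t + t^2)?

4

(1 + t^3 + t^6 + t^9) has coefficients 1,0,0,1,0,0,1 for degrees 0…6.
(1 + t + t^2 + t^3) has coefficients 1,1,1,1,0,0,0 for degrees 0…6.
Finally multiplying by (1 + t + t^2), the product of all factors after the first has coefficients 1,2,3,3,2,1,0 for degrees 0…6.
[t^6] = 1·0 + 1·3 + 1·1 = 4.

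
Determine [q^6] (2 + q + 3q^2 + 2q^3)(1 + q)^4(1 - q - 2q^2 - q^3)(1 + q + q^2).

(2 + q + 3q^2 + 2q^3) has coefficients 2,1,3,2 for degrees 0…3.
(1 + q)^4 has coefficients 1,4,6,4,1,0,0 for degrees 0…6.
Multiplying by (1 - q - 2q^2 - q^3) gives running coefficients 1,3,0,-11,-19,-15,-6 for degrees 0…6.
Finally multiplying by (1 + q + q^2), the product of all factors after the first has coefficients 1,4,4,-8,-30,-45,-40 for degrees 0…6.
[q^6] = 2·(-40) + 1·(-45) + 3·(-30) + 2·(-8) = -231.

-231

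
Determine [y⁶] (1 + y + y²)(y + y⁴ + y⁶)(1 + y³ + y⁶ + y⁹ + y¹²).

3

(1 + y + y²) has coefficients 1,1,1 for degrees 0…2.
(y + y⁴ + y⁶) has coefficients 0,1,0,0,1,0,1 for degrees 0…6.
Finally multiplying by (1 + y³ + y⁶ + y⁹ + y¹²), the product of all factors after the first has coefficients 0,1,0,0,2,0,1 for degrees 0…6.
[y⁶] = 1·1 + 1·0 + 1·2 = 3.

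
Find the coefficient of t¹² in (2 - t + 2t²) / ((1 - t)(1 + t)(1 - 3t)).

Partial fractions give a closed form: a_n = (-3/4)·1^n + (5/8)·(-1)^n + (17/8)·3^n.
At n = 12: a_12 = 1129312.

1129312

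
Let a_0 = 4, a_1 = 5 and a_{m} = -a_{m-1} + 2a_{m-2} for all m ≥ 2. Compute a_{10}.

-337

The ordinary generating function has denominator 1 + x - 2x^2.
Iterating the recurrence: a_0,…,a_{10} = 4, 5, 3, 7, -1, 15, -17, 47, -81, 175, -337.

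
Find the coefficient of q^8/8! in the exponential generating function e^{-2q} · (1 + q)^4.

The EGF product rule gives c_8 = Σ_{k_1+k_2=8} C(8; k_1,k_2) · ∏ g_i(k_i), where e^{-2q} gives (-2)^k; (1+q)^4 gives the falling factorial (4)_k.
g_1(k) for k = 0…8: 1, -2, 4, -8, 16, -32, 64, -128, 256.
g_2(k) for k = 0…8: 1, 4, 12, 24, 24, 0, 0, 0, 0.
c_8 = Σ_k C(8,k)·g_1(k)·g_2(8−k) = 70·16·24 + 56·(-32)·24 + 28·64·12 + 8·(-128)·4 + 1·256·1 = 26880 − 43008 + 21504 − 4096 + 256 = 1536.

1536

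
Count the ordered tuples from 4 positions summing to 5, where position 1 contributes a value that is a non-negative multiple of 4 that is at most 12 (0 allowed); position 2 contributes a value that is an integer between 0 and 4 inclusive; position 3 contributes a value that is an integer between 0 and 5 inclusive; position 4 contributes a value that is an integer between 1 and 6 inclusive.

The generating function for the choices is (1 + y⁴ + y⁸ + y¹²)·(1 + y + y² + y³ + y⁴)·(1 + y + y² + y³ + y⁴ + y⁵)·(y + y² + y³ + y⁴ + y⁵ + y⁶); the count is [y⁵].
(1 + y⁴ + y⁸ + y¹²) has coefficients 1,0,0,0,1,0 for degrees 0…5.
(1 + y + y² + y³ + y⁴) has coefficients 1,1,1,1,1,0 for degrees 0…5.
Multiplying by (1 + y + y² + y³ + y⁴ + y⁵) gives running coefficients 1,2,3,4,5,5 for degrees 0…5.
Finally multiplying by (y + y² + y³ + y⁴ + y⁵ + y⁶), the product of all factors after the first has coefficients 0,1,3,6,10,15 for degrees 0…5.
[y⁵] = 1·15 + 1·1 = 16.

16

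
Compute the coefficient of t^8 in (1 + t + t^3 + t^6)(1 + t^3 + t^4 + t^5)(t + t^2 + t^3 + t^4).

8

(1 + t + t^3 + t^6) has coefficients 1,1,0,1,0,0,1 for degrees 0…6.
(1 + t^3 + t^4 + t^5) has coefficients 1,0,0,1,1,1,0,0,0 for degrees 0…8.
Finally multiplying by (t + t^2 + t^3 + t^4), the product of all factors after the first has coefficients 0,1,1,1,2,2,3,3,2 for degrees 0…8.
[t^8] = 1·2 + 1·3 + 1·2 + 1·1 = 8.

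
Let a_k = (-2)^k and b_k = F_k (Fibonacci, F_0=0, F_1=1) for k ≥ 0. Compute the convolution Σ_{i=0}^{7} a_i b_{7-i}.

57

Write out a_i and b_{7-i} for i = 0,…,7 and sum the products.
Σ = 1·13 − 2·8 + 4·5 − 8·3 + 16·2 − 32·1 + 64·1 − 128·0 = 57.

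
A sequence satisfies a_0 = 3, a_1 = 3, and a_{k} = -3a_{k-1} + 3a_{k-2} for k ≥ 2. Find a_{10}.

The ordinary generating function has denominator 1 + 3y - 3y^2.
Iterating the recurrence: a_0,…,a_{10} = 3, 3, 0, 9, -27, 108, -405, 1539, -5832, 22113, -83835.

-83835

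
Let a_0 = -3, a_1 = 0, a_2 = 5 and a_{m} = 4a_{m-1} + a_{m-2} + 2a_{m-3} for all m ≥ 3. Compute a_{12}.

The ordinary generating function has denominator 1 - 4x - x^2 - 2x^3.
Iterating the recurrence: a_0,…,a_{12} = -3, 0, 5, 14, 61, 268, 1161, 5034, 21833, 94688, 410653, 1780966, 7723893.

7723893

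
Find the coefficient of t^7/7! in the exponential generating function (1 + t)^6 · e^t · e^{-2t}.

The EGF product rule gives c_7 = Σ_{k_1+k_2+k_3=7} C(7; k_1,k_2,k_3) · ∏ g_i(k_i), where (1+t)^6 gives the falling factorial (6)_k; e^t gives (1)^k; e^{-2t} gives (-2)^k.
g_1(k) for k = 0…7: 1, 6, 30, 120, 360, 720, 720, 0.
g_2(k) for k = 0…7: 1, 1, 1, 1, 1, 1, 1, 1.
g_3(k) for k = 0…7: 1, -2, 4, -8, 16, -32, 64, -128.
First combine the last two factors: h(k) = Σ_j C(k,j)·g_2(j)·g_3(k−j) for k = 0…7: 1, -1, 1, -1, 1, -1, 1, -1.
c_7 = Σ_k C(7,k)·g_1(k)·h(7−k) = 1·1·(-1) + 7·6·1 + 21·30·(-1) + 35·120·1 + 35·360·(-1) + 21·720·1 + 7·720·(-1) = −1 + 42 − 630 + 4200 − 12600 + 15120 − 5040 = 1091.

1091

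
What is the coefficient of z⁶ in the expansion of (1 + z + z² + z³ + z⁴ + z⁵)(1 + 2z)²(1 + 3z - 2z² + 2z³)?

35

(1 + z + z² + z³ + z⁴ + z⁵) has coefficients 1,1,1,1,1,1 for degrees 0…5.
(1 + 2z)² has coefficients 1,4,4,0,0,0,0 for degrees 0…6.
Finally multiplying by (1 + 3z - 2z² + 2z³), the product of all factors after the first has coefficients 1,7,14,6,0,8,0 for degrees 0…6.
[z⁶] = 1·0 + 1·8 + 1·0 + 1·6 + 1·14 + 1·7 = 35.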